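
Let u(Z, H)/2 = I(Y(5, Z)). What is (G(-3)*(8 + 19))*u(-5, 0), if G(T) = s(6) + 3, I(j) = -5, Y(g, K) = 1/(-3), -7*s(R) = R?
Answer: -4050/7 ≈ -578.57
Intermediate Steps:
s(R) = -R/7
Y(g, K) = -⅓
u(Z, H) = -10 (u(Z, H) = 2*(-5) = -10)
G(T) = 15/7 (G(T) = -⅐*6 + 3 = -6/7 + 3 = 15/7)
(G(-3)*(8 + 19))*u(-5, 0) = (15*(8 + 19)/7)*(-10) = ((15/7)*27)*(-10) = (405/7)*(-10) = -4050/7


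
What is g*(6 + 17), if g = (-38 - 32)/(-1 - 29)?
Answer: 161/3 ≈ 53.667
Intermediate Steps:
g = 7/3 (g = -70/(-30) = -70*(-1/30) = 7/3 ≈ 2.3333)
g*(6 + 17) = 7*(6 + 17)/3 = (7/3)*23 = 161/3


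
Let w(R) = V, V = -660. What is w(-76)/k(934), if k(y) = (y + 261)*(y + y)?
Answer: -33/111613 ≈ -0.00029566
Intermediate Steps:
w(R) = -660
k(y) = 2*y*(261 + y) (k(y) = (261 + y)*(2*y) = 2*y*(261 + y))
w(-76)/k(934) = -660*1/(1868*(261 + 934)) = -660/(2*934*1195) = -660/2232260 = -660*1/2232260 = -33/111613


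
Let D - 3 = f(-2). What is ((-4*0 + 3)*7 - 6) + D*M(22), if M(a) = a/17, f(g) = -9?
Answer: 123/17 ≈ 7.2353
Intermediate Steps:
D = -6 (D = 3 - 9 = -6)
M(a) = a/17 (M(a) = a*(1/17) = a/17)
((-4*0 + 3)*7 - 6) + D*M(22) = ((-4*0 + 3)*7 - 6) - 6*22/17 = ((0 + 3)*7 - 6) - 6*22/17 = (3*7 - 6) - 132/17 = (21 - 6) - 132/17 = 15 - 132/17 = 123/17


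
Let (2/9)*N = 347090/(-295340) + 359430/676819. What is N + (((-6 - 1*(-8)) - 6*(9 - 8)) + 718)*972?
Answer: 27745175156260077/39978344692 ≈ 6.9401e+5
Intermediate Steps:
N = -115886745459/39978344692 (N = 9*(347090/(-295340) + 359430/676819)/2 = 9*(347090*(-1/295340) + 359430*(1/676819))/2 = 9*(-34709/29534 + 359430/676819)/2 = (9/2)*(-12876305051/19989172346) = -115886745459/39978344692 ≈ -2.8987)
N + (((-6 - 1*(-8)) - 6*(9 - 8)) + 718)*972 = -115886745459/39978344692 + (((-6 - 1*(-8)) - 6*(9 - 8)) + 718)*972 = -115886745459/39978344692 + (((-6 + 8) - 6*1) + 718)*972 = -115886745459/39978344692 + ((2 - 6) + 718)*972 = -115886745459/39978344692 + (-4 + 718)*972 = -115886745459/39978344692 + 714*972 = -115886745459/39978344692 + 694008 = 27745175156260077/39978344692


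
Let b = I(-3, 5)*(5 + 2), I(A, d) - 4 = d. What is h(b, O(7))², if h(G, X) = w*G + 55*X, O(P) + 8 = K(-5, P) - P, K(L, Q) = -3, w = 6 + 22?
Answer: 599076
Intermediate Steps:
I(A, d) = 4 + d
w = 28
b = 63 (b = (4 + 5)*(5 + 2) = 9*7 = 63)
O(P) = -11 - P (O(P) = -8 + (-3 - P) = -11 - P)
h(G, X) = 28*G + 55*X
h(b, O(7))² = (28*63 + 55*(-11 - 1*7))² = (1764 + 55*(-11 - 7))² = (1764 + 55*(-18))² = (1764 - 990)² = 774² = 599076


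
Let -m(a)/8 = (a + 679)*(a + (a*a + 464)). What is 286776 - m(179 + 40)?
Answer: 349745272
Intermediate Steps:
m(a) = -8*(679 + a)*(464 + a + a²) (m(a) = -8*(a + 679)*(a + (a*a + 464)) = -8*(679 + a)*(a + (a² + 464)) = -8*(679 + a)*(a + (464 + a²)) = -8*(679 + a)*(464 + a + a²))
286776 - m(179 + 40) = 286776 - (-2520448 - 9144*(179 + 40) - 5440*(179 + 40)² - 8*(179 + 40)³) = 286776 - (-2520448 - 9144*219 - 5440*219² - 8*219³) = 286776 - (-2520448 - 2002536 - 5440*47961 - 8*10503459) = 286776 - (-2520448 - 2002536 - 260907840 - 84027672) = 286776 - 1*(-349458496) = 286776 + 349458496 = 349745272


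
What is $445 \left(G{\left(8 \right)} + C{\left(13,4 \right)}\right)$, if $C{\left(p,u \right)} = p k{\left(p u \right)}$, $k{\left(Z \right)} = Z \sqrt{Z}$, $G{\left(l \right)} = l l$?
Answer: $28480 + 601640 \sqrt{13} \approx 2.1977 \cdot 10^{6}$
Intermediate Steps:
$G{\left(l \right)} = l^{2}$
$k{\left(Z \right)} = Z^{\frac{3}{2}}$
$C{\left(p,u \right)} = p \left(p u\right)^{\frac{3}{2}}$
$445 \left(G{\left(8 \right)} + C{\left(13,4 \right)}\right) = 445 \left(8^{2} + 13 \left(13 \cdot 4\right)^{\frac{3}{2}}\right) = 445 \left(64 + 13 \cdot 52^{\frac{3}{2}}\right) = 445 \left(64 + 13 \cdot 104 \sqrt{13}\right) = 445 \left(64 + 1352 \sqrt{13}\right) = 28480 + 601640 \sqrt{13}$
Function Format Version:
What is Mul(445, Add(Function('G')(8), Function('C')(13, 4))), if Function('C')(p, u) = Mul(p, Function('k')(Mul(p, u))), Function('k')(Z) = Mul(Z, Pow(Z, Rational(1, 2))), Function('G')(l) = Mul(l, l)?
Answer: Add(28480, Mul(601640, Pow(13, Rational(1, 2)))) ≈ 2.1977e+6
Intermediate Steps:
Function('G')(l) = Pow(l, 2)
Function('k')(Z) = Pow(Z, Rational(3, 2))
Function('C')(p, u) = Mul(p, Pow(Mul(p, u), Rational(3, 2)))
Mul(445, Add(Function('G')(8), Function('C')(13, 4))) = Mul(445, Add(Pow(8, 2), Mul(13, Pow(Mul(13, 4), Rational(3, 2))))) = Mul(445, Add(64, Mul(13, Pow(52, Rational(3, 2))))) = Mul(445, Add(64, Mul(13, Mul(104, Pow(13, Rational(1, 2)))))) = Mul(445, Add(64, Mul(1352, Pow(13, Rational(1, 2))))) = Add(28480, Mul(601640, Pow(13, Rational(1, 2))))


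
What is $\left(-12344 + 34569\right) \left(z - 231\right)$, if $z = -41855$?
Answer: $-935361350$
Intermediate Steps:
$\left(-12344 + 34569\right) \left(z - 231\right) = \left(-12344 + 34569\right) \left(-41855 - 231\right) = 22225 \left(-42086\right) = -935361350$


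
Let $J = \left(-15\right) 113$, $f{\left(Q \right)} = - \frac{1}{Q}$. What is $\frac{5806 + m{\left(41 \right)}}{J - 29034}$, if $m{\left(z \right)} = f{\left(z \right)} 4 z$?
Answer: $- \frac{1934}{10243} \approx -0.18881$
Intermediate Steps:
$J = -1695$
$m{\left(z \right)} = -4$ ($m{\left(z \right)} = - \frac{1}{z} 4 z = - \frac{4}{z} z = -4$)
$\frac{5806 + m{\left(41 \right)}}{J - 29034} = \frac{5806 - 4}{-1695 - 29034} = \frac{5802}{-30729} = 5802 \left(- \frac{1}{30729}\right) = - \frac{1934}{10243}$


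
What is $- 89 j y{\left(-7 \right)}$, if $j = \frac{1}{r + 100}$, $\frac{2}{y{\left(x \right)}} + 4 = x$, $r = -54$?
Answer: $\frac{89}{253} \approx 0.35178$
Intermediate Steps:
$y{\left(x \right)} = \frac{2}{-4 + x}$
$j = \frac{1}{46}$ ($j = \frac{1}{-54 + 100} = \frac{1}{46} \approx 0.021739$)
$- 89 j y{\left(-7 \right)} = \left(-89\right) \frac{1}{46} \frac{2}{-4 - 7} = - \frac{89 \frac{2}{-11}}{46} = - \frac{89 \cdot 2 \left(- \frac{1}{11}\right)}{46} = \left(- \frac{89}{46}\right) \left(- \frac{2}{11}\right) = \frac{89}{253}$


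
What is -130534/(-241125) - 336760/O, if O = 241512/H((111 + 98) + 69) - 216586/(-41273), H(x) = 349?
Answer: -116833434980383814/242174214205125 ≈ -482.44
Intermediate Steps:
O = 10043513290/14404277 (O = 241512/349 - 216586/(-41273) = 241512*(1/349) - 216586*(-1/41273) = 241512/349 + 216586/41273 = 10043513290/14404277 ≈ 697.26)
-130534/(-241125) - 336760/O = -130534/(-241125) - 336760/10043513290/14404277 = -130534*(-1/241125) - 336760*14404277/10043513290 = 130534/241125 - 485078432252/1004351329 = -116833434980383814/242174214205125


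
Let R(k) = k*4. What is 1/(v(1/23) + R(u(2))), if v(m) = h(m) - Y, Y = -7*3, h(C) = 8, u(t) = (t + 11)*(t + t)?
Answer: 1/237 ≈ 0.0042194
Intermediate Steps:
u(t) = 2*t*(11 + t) (u(t) = (11 + t)*(2*t) = 2*t*(11 + t))
R(k) = 4*k
Y = -21
v(m) = 29 (v(m) = 8 - 1*(-21) = 8 + 21 = 29)
1/(v(1/23) + R(u(2))) = 1/(29 + 4*(2*2*(11 + 2))) = 1/(29 + 4*(2*2*13)) = 1/(29 + 4*52) = 1/(29 + 208) = 1/237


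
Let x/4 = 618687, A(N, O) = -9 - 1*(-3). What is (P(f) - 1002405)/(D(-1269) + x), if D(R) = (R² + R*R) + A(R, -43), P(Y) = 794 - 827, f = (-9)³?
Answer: -167073/949244 ≈ -0.17601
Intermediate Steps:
A(N, O) = -6 (A(N, O) = -9 + 3 = -6)
x = 2474748 (x = 4*618687 = 2474748)
f = -729
P(Y) = -33
D(R) = -6 + 2*R² (D(R) = (R² + R*R) - 6 = (R² + R²) - 6 = 2*R² - 6 = -6 + 2*R²)
(P(f) - 1002405)/(D(-1269) + x) = (-33 - 1002405)/((-6 + 2*(-1269)²) + 2474748) = -1002438/((-6 + 2*1610361) + 2474748) = -1002438/((-6 + 3220722) + 2474748) = -1002438/(3220716 + 2474748) = -1002438/5695464 = -1002438*1/5695464 = -167073/949244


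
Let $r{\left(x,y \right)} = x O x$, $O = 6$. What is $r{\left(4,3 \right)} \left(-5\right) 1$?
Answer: $-480$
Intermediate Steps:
$r{\left(x,y \right)} = 6 x^{2}$ ($r{\left(x,y \right)} = x 6 x = 6 x x = 6 x^{2}$)
$r{\left(4,3 \right)} \left(-5\right) 1 = 6 \cdot 4^{2} \left(-5\right) 1 = 6 \cdot 16 \left(-5\right) 1 = 96 \left(-5\right) 1 = \left(-480\right) 1 = -480$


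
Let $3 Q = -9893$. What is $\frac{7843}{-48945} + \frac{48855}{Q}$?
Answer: $- \frac{42906596}{2865165} \approx -14.975$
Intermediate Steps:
$Q = - \frac{9893}{3}$ ($Q = \frac{1}{3} \left(-9893\right) = - \frac{9893}{3} \approx -3297.7$)
$\frac{7843}{-48945} + \frac{48855}{Q} = \frac{7843}{-48945} + \frac{48855}{- \frac{9893}{3}} = 7843 \left(- \frac{1}{48945}\right) + 48855 \left(- \frac{3}{9893}\right) = - \frac{7843}{48945} - \frac{146565}{9893} = - \frac{42906596}{2865165}$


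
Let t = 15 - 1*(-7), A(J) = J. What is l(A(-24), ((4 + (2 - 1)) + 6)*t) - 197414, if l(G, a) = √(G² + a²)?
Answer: -197414 + 2*√14785 ≈ -1.9717e+5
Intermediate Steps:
t = 22 (t = 15 + 7 = 22)
l(A(-24), ((4 + (2 - 1)) + 6)*t) - 197414 = √((-24)² + (((4 + (2 - 1)) + 6)*22)²) - 197414 = √(576 + (((4 + 1) + 6)*22)²) - 197414 = √(576 + ((5 + 6)*22)²) - 197414 = √(576 + (11*22)²) - 197414 = √(576 + 242²) - 197414 = √(576 + 58564) - 197414 = √59140 - 197414 = 2*√14785 - 197414 = -197414 + 2*√14785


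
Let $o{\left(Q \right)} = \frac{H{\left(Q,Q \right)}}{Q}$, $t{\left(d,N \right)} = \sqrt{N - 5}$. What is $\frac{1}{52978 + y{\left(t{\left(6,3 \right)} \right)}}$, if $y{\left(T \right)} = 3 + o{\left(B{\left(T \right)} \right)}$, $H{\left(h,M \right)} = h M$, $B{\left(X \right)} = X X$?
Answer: $\frac{1}{52979} \approx 1.8875 \cdot 10^{-5}$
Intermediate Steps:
$B{\left(X \right)} = X^{2}$
$H{\left(h,M \right)} = M h$
$t{\left(d,N \right)} = \sqrt{-5 + N}$
$o{\left(Q \right)} = Q$ ($o{\left(Q \right)} = \frac{Q Q}{Q} = \frac{Q^{2}}{Q} = Q$)
$y{\left(T \right)} = 3 + T^{2}$
$\frac{1}{52978 + y{\left(t{\left(6,3 \right)} \right)}} = \frac{1}{52978 + \left(3 + \left(\sqrt{-5 + 3}\right)^{2}\right)} = \frac{1}{52978 + \left(3 + \left(\sqrt{-2}\right)^{2}\right)} = \frac{1}{52978 + \left(3 + \left(i \sqrt{2}\right)^{2}\right)} = \frac{1}{52978 + \left(3 - 2\right)} = \frac{1}{52978 + 1} = \frac{1}{52979}$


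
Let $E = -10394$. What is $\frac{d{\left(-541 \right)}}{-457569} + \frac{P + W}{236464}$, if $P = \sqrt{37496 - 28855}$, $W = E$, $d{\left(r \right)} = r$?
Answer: $- \frac{2314022581}{54099298008} + \frac{\sqrt{8641}}{236464} \approx -0.042381$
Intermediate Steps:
$W = -10394$
$P = \sqrt{8641} \approx 92.957$
$\frac{d{\left(-541 \right)}}{-457569} + \frac{P + W}{236464} = - \frac{541}{-457569} + \frac{\sqrt{8641} - 10394}{236464} = \left(-541\right) \left(- \frac{1}{457569}\right) + \left(-10394 + \sqrt{8641}\right) \frac{1}{236464} = \frac{541}{457569} - \left(\frac{5197}{118232} - \frac{\sqrt{8641}}{236464}\right) = - \frac{2314022581}{54099298008} + \frac{\sqrt{8641}}{236464}$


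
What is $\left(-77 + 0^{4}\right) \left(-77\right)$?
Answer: $5929$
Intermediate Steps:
$\left(-77 + 0^{4}\right) \left(-77\right) = \left(-77 + 0\right) \left(-77\right) = \left(-77\right) \left(-77\right) = 5929$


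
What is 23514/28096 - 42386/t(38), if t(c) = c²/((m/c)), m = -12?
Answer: 973799055/96355232 ≈ 10.106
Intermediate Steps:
t(c) = -c³/12 (t(c) = c²/((-12/c)) = c²*(-c/12) = -c³/12)
23514/28096 - 42386/t(38) = 23514/28096 - 42386/((-1/12*38³)) = 23514*(1/28096) - 42386/((-1/12*54872)) = 11757/14048 - 42386/(-13718/3) = 11757/14048 - 42386*(-3/13718) = 11757/14048 + 63579/6859 = 973799055/96355232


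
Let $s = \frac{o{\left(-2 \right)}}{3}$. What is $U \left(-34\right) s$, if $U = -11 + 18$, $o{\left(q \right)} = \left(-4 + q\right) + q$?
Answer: $\frac{1904}{3} \approx 634.67$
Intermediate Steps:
$o{\left(q \right)} = -4 + 2 q$
$U = 7$
$s = - \frac{8}{3}$ ($s = \frac{-4 + 2 \left(-2\right)}{3} = \left(-4 - 4\right) \frac{1}{3} = \left(-8\right) \frac{1}{3} = - \frac{8}{3} \approx -2.6667$)
$U \left(-34\right) s = 7 \left(-34\right) \left(- \frac{8}{3}\right) = \left(-238\right) \left(- \frac{8}{3}\right) = \frac{1904}{3}$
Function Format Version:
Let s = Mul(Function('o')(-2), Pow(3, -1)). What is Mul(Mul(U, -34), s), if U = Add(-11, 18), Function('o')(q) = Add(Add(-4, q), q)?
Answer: Rational(1904, 3) ≈ 634.67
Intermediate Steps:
Function('o')(q) = Add(-4, Mul(2, q))
U = 7
s = Rational(-8, 3) (s = Mul(Add(-4, Mul(2, -2)), Pow(3, -1)) = Mul(Add(-4, -4), Rational(1, 3)) = Mul(-8, Rational(1, 3)) = Rational(-8, 3) ≈ -2.6667)
Mul(Mul(U, -34), s) = Mul(Mul(7, -34), Rational(-8, 3)) = Mul(-238, Rational(-8, 3)) = Rational(1904, 3)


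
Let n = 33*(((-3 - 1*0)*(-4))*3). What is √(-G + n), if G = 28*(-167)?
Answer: 2*√1466 ≈ 76.577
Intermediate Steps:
G = -4676
n = 1188 (n = 33*(((-3 + 0)*(-4))*3) = 33*(-3*(-4)*3) = 33*(12*3) = 33*36 = 1188)
√(-G + n) = √(-1*(-4676) + 1188) = √(4676 + 1188) = √5864 = 2*√1466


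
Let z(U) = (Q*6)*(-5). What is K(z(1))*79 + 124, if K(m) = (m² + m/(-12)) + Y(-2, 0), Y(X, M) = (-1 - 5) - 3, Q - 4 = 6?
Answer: 7111388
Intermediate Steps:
Q = 10 (Q = 4 + 6 = 10)
z(U) = -300 (z(U) = (10*6)*(-5) = 60*(-5) = -300)
Y(X, M) = -9 (Y(X, M) = -6 - 3 = -9)
K(m) = -9 + m² - m/12 (K(m) = (m² + m/(-12)) - 9 = (m² - m/12) - 9 = -9 + m² - m/12)
K(z(1))*79 + 124 = (-9 + (-300)² - 1/12*(-300))*79 + 124 = (-9 + 90000 + 25)*79 + 124 = 90016*79 + 124 = 7111264 + 124 = 7111388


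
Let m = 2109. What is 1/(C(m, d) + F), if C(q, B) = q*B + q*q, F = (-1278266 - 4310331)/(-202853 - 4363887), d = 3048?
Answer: 4566740/49668385870217 ≈ 9.1945e-8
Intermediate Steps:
F = 5588597/4566740 (F = -5588597/(-4566740) = -5588597*(-1/4566740) = 5588597/4566740 ≈ 1.2238)
C(q, B) = q**2 + B*q (C(q, B) = B*q + q**2 = q**2 + B*q)
1/(C(m, d) + F) = 1/(2109*(3048 + 2109) + 5588597/4566740) = 1/(2109*5157 + 5588597/4566740) = 1/(10876113 + 5588597/4566740) = 1/(49668385870217/4566740) = 4566740/49668385870217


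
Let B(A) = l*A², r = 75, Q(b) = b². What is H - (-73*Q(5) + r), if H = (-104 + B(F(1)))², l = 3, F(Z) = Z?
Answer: 11951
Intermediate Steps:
B(A) = 3*A²
H = 10201 (H = (-104 + 3*1²)² = (-104 + 3*1)² = (-104 + 3)² = (-101)² = 10201)
H - (-73*Q(5) + r) = 10201 - (-73*5² + 75) = 10201 - (-73*25 + 75) = 10201 - (-1825 + 75) = 10201 - 1*(-1750) = 10201 + 1750 = 11951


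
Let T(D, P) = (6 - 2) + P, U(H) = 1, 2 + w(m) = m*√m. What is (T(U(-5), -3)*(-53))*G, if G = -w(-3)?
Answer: -106 - 159*I*√3 ≈ -106.0 - 275.4*I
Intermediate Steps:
w(m) = -2 + m^(3/2) (w(m) = -2 + m*√m = -2 + m^(3/2))
T(D, P) = 4 + P
G = 2 + 3*I*√3 (G = -(-2 + (-3)^(3/2)) = -(-2 - 3*I*√3) = 2 + 3*I*√3 ≈ 2.0 + 5.1962*I)
(T(U(-5), -3)*(-53))*G = ((4 - 3)*(-53))*(2 + 3*I*√3) = (1*(-53))*(2 + 3*I*√3) = -53*(2 + 3*I*√3) = -106 - 159*I*√3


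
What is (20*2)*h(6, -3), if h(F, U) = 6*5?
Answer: 1200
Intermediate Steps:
h(F, U) = 30
(20*2)*h(6, -3) = (20*2)*30 = 40*30 = 1200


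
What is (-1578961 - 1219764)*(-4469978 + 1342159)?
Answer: 8753905230775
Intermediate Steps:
(-1578961 - 1219764)*(-4469978 + 1342159) = -2798725*(-3127819) = 8753905230775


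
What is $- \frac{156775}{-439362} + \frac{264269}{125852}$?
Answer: $\frac{67920101839}{27647293212} \approx 2.4567$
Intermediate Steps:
$- \frac{156775}{-439362} + \frac{264269}{125852} = \left(-156775\right) \left(- \frac{1}{439362}\right) + 264269 \cdot \frac{1}{125852} = \frac{156775}{439362} + \frac{264269}{125852} = \frac{67920101839}{27647293212}$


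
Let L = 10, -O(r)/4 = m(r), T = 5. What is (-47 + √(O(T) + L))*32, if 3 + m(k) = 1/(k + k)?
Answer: -1504 + 192*√15/5 ≈ -1355.3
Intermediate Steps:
m(k) = -3 + 1/(2*k) (m(k) = -3 + 1/(k + k) = -3 + 1/(2*k))
O(r) = 12 - 2/r (O(r) = -4*(-3 + 1/(2*r)) = 12 - 2/r)
(-47 + √(O(T) + L))*32 = (-47 + √((12 - 2/5) + 10))*32 = (-47 + √((12 - 2*⅕) + 10))*32 = (-47 + √((12 - ⅖) + 10))*32 = (-47 + √(58/5 + 10))*32 = (-47 + √(108/5))*32 = (-47 + 6*√15/5)*32 = -1504 + 192*√15/5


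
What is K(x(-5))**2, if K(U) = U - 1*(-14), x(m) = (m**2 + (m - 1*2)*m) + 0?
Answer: 5476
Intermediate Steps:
x(m) = m**2 + m*(-2 + m) (x(m) = (m**2 + (m - 2)*m) + 0 = (m**2 + (-2 + m)*m) + 0 = (m**2 + m*(-2 + m)) + 0 = m**2 + m*(-2 + m))
K(U) = 14 + U (K(U) = U + 14 = 14 + U)
K(x(-5))**2 = (14 + 2*(-5)*(-1 - 5))**2 = (14 + 2*(-5)*(-6))**2 = (14 + 60)**2 = 74**2 = 5476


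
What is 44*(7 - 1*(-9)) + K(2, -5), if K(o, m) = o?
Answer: 706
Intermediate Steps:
44*(7 - 1*(-9)) + K(2, -5) = 44*(7 - 1*(-9)) + 2 = 44*(7 + 9) + 2 = 44*16 + 2 = 704 + 2 = 706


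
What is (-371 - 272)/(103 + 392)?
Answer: -643/495 ≈ -1.2990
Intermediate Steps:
(-371 - 272)/(103 + 392) = -643/495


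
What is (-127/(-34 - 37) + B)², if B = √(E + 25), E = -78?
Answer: -251044/5041 + 254*I*√53/71 ≈ -49.8 + 26.044*I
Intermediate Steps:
B = I*√53 (B = √(-78 + 25) = √(-53) = I*√53 ≈ 7.2801*I)
(-127/(-34 - 37) + B)² = (-127/(-34 - 37) + I*√53)² = (-127/(-71) + I*√53)² = (-127*(-1/71) + I*√53)² = (127/71 + I*√53)²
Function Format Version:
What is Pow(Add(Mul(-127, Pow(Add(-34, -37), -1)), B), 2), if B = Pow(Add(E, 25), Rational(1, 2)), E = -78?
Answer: Add(Rational(-251044, 5041), Mul(Rational(254, 71), I, Pow(53, Rational(1, 2)))) ≈ Add(-49.800, Mul(26.044, I))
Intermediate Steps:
B = Mul(I, Pow(53, Rational(1, 2))) (B = Pow(Add(-78, 25), Rational(1, 2)) = Pow(-53, Rational(1, 2)) = Mul(I, Pow(53, Rational(1, 2))) ≈ Mul(7.2801, I))
Pow(Add(Mul(-127, Pow(Add(-34, -37), -1)), B), 2) = Pow(Add(Mul(-127, Pow(Add(-34, -37), -1)), Mul(I, Pow(53, Rational(1, 2)))), 2) = Pow(Add(Mul(-127, Pow(-71, -1)), Mul(I, Pow(53, Rational(1, 2)))), 2) = Pow(Add(Mul(-127, Rational(-1, 71)), Mul(I, Pow(53, Rational(1, 2)))), 2) = Pow(Add(Rational(127, 71), Mul(I, Pow(53, Rational(1, 2)))), 2)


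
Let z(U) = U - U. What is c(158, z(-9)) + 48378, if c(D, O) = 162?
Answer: 48540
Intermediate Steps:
z(U) = 0
c(158, z(-9)) + 48378 = 162 + 48378 = 48540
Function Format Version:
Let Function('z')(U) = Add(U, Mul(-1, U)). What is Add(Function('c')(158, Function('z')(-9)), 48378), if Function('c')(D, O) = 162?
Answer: 48540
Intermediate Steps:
Function('z')(U) = 0
Add(Function('c')(158, Function('z')(-9)), 48378) = Add(162, 48378) = 48540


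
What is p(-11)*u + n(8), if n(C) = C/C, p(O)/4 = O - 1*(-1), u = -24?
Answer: 961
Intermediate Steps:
p(O) = 4 + 4*O (p(O) = 4*(O - 1*(-1)) = 4*(O + 1) = 4*(1 + O) = 4 + 4*O)
n(C) = 1
p(-11)*u + n(8) = (4 + 4*(-11))*(-24) + 1 = (4 - 44)*(-24) + 1 = -40*(-24) + 1 = 960 + 1 = 961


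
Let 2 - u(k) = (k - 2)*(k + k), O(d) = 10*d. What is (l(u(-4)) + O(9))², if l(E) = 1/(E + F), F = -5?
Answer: 21058921/2601 ≈ 8096.5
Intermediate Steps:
u(k) = 2 - 2*k*(-2 + k) (u(k) = 2 - (k - 2)*(k + k) = 2 - (-2 + k)*2*k = 2 - 2*k*(-2 + k))
l(E) = 1/(-5 + E) (l(E) = 1/(E - 5) = 1/(-5 + E))
(l(u(-4)) + O(9))² = (1/(-5 + (2 - 2*(-4)² + 4*(-4))) + 10*9)² = (1/(-5 + (2 - 2*16 - 16)) + 90)² = (1/(-5 + (2 - 32 - 16)) + 90)² = (1/(-5 - 46) + 90)² = (1/(-51) + 90)² = (-1/51 + 90)² = (4589/51)² = 21058921/2601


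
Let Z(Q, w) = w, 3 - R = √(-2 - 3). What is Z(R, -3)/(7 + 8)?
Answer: -⅕ ≈ -0.20000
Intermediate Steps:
R = 3 - I*√5 (R = 3 - √(-2 - 3) = 3 - √(-5) = 3 - I*√5 ≈ 3.0 - 2.2361*I)
Z(R, -3)/(7 + 8) = -3/(7 + 8) = -3/15 = (1/15)*(-3) = -⅕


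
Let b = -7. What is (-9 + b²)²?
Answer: 1600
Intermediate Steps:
(-9 + b²)² = (-9 + (-7)²)² = (-9 + 49)² = 40² = 1600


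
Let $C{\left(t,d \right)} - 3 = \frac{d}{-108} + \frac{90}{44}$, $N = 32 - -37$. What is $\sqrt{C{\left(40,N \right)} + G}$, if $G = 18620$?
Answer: $\frac{\sqrt{81127915}}{66} \approx 136.47$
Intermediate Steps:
$N = 69$ ($N = 32 + 37 = 69$)
$C{\left(t,d \right)} = \frac{111}{22} - \frac{d}{108}$ ($C{\left(t,d \right)} = 3 + \left(\frac{d}{-108} + \frac{90}{44}\right) = 3 + \left(d \left(- \frac{1}{108}\right) + 90 \cdot \frac{1}{44}\right) = 3 - \left(- \frac{45}{22} + \frac{d}{108}\right) = \frac{111}{22} - \frac{d}{108}$)
$\sqrt{C{\left(40,N \right)} + G} = \sqrt{\left(\frac{111}{22} - \frac{23}{36}\right) + 18620} = \sqrt{\frac{1745}{396} + 18620} = \sqrt{\frac{7375265}{396}} = \frac{\sqrt{81127915}}{66}$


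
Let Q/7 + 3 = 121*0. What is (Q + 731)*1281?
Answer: 909510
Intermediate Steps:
Q = -21 (Q = -21 + 7*(121*0) = -21 + 7*0 = -21 + 0 = -21)
(Q + 731)*1281 = (-21 + 731)*1281 = 710*1281 = 909510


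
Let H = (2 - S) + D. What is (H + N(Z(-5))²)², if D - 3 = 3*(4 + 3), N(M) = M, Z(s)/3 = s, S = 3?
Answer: 61504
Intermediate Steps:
Z(s) = 3*s
D = 24 (D = 3 + 3*(4 + 3) = 3 + 3*7 = 3 + 21 = 24)
H = 23 (H = (2 - 1*3) + 24 = (2 - 3) + 24 = -1 + 24 = 23)
(H + N(Z(-5))²)² = (23 + (3*(-5))²)² = (23 + (-15)²)² = (23 + 225)² = 248² = 61504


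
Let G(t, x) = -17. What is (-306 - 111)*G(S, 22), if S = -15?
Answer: 7089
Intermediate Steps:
(-306 - 111)*G(S, 22) = (-306 - 111)*(-17) = -417*(-17) = 7089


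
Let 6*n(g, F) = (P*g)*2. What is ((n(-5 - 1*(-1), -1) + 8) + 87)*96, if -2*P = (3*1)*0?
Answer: 9120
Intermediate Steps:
P = 0 (P = -3*1*0/2 = -3*0/2 = -½*0 = 0)
n(g, F) = 0 (n(g, F) = ((0*g)*2)/6 = (0*2)/6 = (⅙)*0 = 0)
((n(-5 - 1*(-1), -1) + 8) + 87)*96 = ((0 + 8) + 87)*96 = (8 + 87)*96 = 95*96 = 9120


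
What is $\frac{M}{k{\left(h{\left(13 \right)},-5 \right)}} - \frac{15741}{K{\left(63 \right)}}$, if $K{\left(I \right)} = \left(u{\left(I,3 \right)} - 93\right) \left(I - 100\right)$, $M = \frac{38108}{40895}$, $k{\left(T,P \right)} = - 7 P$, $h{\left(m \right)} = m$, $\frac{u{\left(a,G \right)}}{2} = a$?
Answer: $\frac{97736003}{7565575} \approx 12.919$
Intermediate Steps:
$u{\left(a,G \right)} = 2 a$
$M = \frac{38108}{40895}$ ($M = 38108 \cdot \frac{1}{40895} = \frac{38108}{40895} \approx 0.93185$)
$K{\left(I \right)} = \left(-100 + I\right) \left(-93 + 2 I\right)$ ($K{\left(I \right)} = \left(2 I - 93\right) \left(I - 100\right) = \left(-93 + 2 I\right) \left(-100 + I\right) = \left(-100 + I\right) \left(-93 + 2 I\right)$)
$\frac{M}{k{\left(h{\left(13 \right)},-5 \right)}} - \frac{15741}{K{\left(63 \right)}} = \frac{38108}{40895 \left(\left(-7\right) \left(-5\right)\right)} - \frac{15741}{9300 - 18459 + 2 \cdot 63^{2}} = \frac{38108}{40895 \cdot 35} - \frac{15741}{9300 - 18459 + 2 \cdot 3969} = \frac{38108}{40895} \cdot \frac{1}{35} - \frac{15741}{9300 - 18459 + 7938} = \frac{5444}{204475} - \frac{15741}{-1221} = \frac{5444}{204475} - - \frac{477}{37} = \frac{5444}{204475} + \frac{477}{37} = \frac{97736003}{7565575}$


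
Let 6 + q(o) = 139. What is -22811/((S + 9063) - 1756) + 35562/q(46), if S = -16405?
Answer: 326576939/1210034 ≈ 269.89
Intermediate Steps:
q(o) = 133 (q(o) = -6 + 139 = 133)
-22811/((S + 9063) - 1756) + 35562/q(46) = -22811/((-16405 + 9063) - 1756) + 35562/133 = -22811/(-7342 - 1756) + 35562*(1/133) = -22811/(-9098) + 35562/133 = -22811*(-1/9098) + 35562/133 = 22811/9098 + 35562/133 = 326576939/1210034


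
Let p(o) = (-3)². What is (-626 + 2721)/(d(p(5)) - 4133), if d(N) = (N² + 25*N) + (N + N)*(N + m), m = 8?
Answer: -2095/3521 ≈ -0.59500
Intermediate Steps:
p(o) = 9
d(N) = N² + 25*N + 2*N*(8 + N) (d(N) = (N² + 25*N) + (N + N)*(N + 8) = (N² + 25*N) + (2*N)*(8 + N) = (N² + 25*N) + 2*N*(8 + N) = N² + 25*N + 2*N*(8 + N))
(-626 + 2721)/(d(p(5)) - 4133) = (-626 + 2721)/(9*(41 + 3*9) - 4133) = 2095/(9*(41 + 27) - 4133) = 2095/(9*68 - 4133) = 2095/(612 - 4133) = 2095/(-3521) = 2095*(-1/3521) = -2095/3521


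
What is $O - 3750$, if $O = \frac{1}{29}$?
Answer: $- \frac{108749}{29} \approx -3750.0$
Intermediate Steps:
$O = \frac{1}{29} \approx 0.034483$
$O - 3750 = \frac{1}{29} - 3750 = - \frac{108749}{29}$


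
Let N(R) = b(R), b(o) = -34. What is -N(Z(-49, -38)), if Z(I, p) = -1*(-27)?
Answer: 34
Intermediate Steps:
Z(I, p) = 27
N(R) = -34
-N(Z(-49, -38)) = -1*(-34) = 34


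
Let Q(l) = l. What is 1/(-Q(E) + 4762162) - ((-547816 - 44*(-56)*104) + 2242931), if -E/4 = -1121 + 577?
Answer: -9288498640805/4759986 ≈ -1.9514e+6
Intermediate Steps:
E = 2176 (E = -4*(-1121 + 577) = -4*(-544) = 2176)
1/(-Q(E) + 4762162) - ((-547816 - 44*(-56)*104) + 2242931) = 1/(-1*2176 + 4762162) - ((-547816 - 44*(-56)*104) + 2242931) = 1/(-2176 + 4762162) - ((-547816 + 2464*104) + 2242931) = 1/4759986 - ((-547816 + 256256) + 2242931) = 1/4759986 - (-291560 + 2242931) = 1/4759986 - 1*1951371 = 1/4759986 - 1951371 = -9288498640805/4759986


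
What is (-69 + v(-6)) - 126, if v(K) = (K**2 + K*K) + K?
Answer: -129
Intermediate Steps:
v(K) = K + 2*K**2 (v(K) = (K**2 + K**2) + K = 2*K**2 + K = K + 2*K**2)
(-69 + v(-6)) - 126 = (-69 - 6*(1 + 2*(-6))) - 126 = (-69 - 6*(1 - 12)) - 126 = (-69 - 6*(-11)) - 126 = (-69 + 66) - 126 = -3 - 126 = -129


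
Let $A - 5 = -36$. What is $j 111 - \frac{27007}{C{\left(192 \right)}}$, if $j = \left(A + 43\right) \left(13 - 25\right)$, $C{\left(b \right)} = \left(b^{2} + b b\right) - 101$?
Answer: $- \frac{1176880975}{73627} \approx -15984.0$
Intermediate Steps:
$A = -31$ ($A = 5 - 36 = -31$)
$C{\left(b \right)} = -101 + 2 b^{2}$ ($C{\left(b \right)} = \left(b^{2} + b^{2}\right) - 101 = 2 b^{2} - 101 = -101 + 2 b^{2}$)
$j = -144$ ($j = \left(-31 + 43\right) \left(13 - 25\right) = 12 \left(-12\right) = -144$)
$j 111 - \frac{27007}{C{\left(192 \right)}} = \left(-144\right) 111 - \frac{27007}{-101 + 2 \cdot 192^{2}} = -15984 - \frac{27007}{-101 + 2 \cdot 36864} = -15984 - \frac{27007}{-101 + 73728} = -15984 - \frac{27007}{73627} = - \frac{1176880975}{73627}$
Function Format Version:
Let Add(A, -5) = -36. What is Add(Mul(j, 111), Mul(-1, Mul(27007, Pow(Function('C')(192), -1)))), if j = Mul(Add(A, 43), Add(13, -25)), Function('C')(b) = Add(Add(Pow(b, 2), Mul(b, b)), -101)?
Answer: Rational(-1176880975, 73627) ≈ -15984.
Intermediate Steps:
A = -31 (A = Add(5, -36) = -31)
Function('C')(b) = Add(-101, Mul(2, Pow(b, 2))) (Function('C')(b) = Add(Add(Pow(b, 2), Pow(b, 2)), -101) = Add(Mul(2, Pow(b, 2)), -101) = Add(-101, Mul(2, Pow(b, 2))))
j = -144 (j = Mul(Add(-31, 43), Add(13, -25)) = Mul(12, -12) = -144)
Add(Mul(j, 111), Mul(-1, Mul(27007, Pow(Function('C')(192), -1)))) = Add(Mul(-144, 111), Mul(-1, Mul(27007, Pow(Add(-101, Mul(2, Pow(192, 2))), -1)))) = Add(-15984, Mul(-1, Mul(27007, Pow(Add(-101, Mul(2, 36864)), -1)))) = Add(-15984, Mul(-1, Mul(27007, Pow(Add(-101, 73728), -1)))) = Add(-15984, Mul(-1, Mul(27007, Pow(73627, -1)))) = Add(-15984, Mul(-1, Mul(27007, Rational(1, 73627)))) = Add(-15984, Mul(-1, Rational(27007, 73627))) = Add(-15984, Rational(-27007, 73627)) = Rational(-1176880975, 73627)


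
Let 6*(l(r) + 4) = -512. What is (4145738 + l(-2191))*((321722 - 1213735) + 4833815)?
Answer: 16341326205564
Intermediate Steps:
l(r) = -268/3 (l(r) = -4 + (⅙)*(-512) = -4 - 256/3 = -268/3)
(4145738 + l(-2191))*((321722 - 1213735) + 4833815) = (4145738 - 268/3)*((321722 - 1213735) + 4833815) = 12436946*(-892013 + 4833815)/3 = (12436946/3)*3941802 = 16341326205564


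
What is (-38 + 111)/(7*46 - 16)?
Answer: 73/306 ≈ 0.23856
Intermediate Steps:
(-38 + 111)/(7*46 - 16) = 73/(322 - 16) = 73/306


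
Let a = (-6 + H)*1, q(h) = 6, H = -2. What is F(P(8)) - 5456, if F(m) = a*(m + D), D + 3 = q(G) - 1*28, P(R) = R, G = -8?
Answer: -5320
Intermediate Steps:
a = -8 (a = (-6 - 2)*1 = -8*1 = -8)
D = -25 (D = -3 + (6 - 1*28) = -3 + (6 - 28) = -3 - 22 = -25)
F(m) = 200 - 8*m (F(m) = -8*(m - 25) = -8*(-25 + m) = 200 - 8*m)
F(P(8)) - 5456 = (200 - 8*8) - 5456 = (200 - 64) - 5456 = 136 - 5456 = -5320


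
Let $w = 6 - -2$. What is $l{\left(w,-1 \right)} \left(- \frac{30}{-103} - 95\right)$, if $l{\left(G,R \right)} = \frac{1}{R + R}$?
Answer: $\frac{9755}{206} \approx 47.354$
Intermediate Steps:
$w = 8$ ($w = 6 + 2 = 8$)
$l{\left(G,R \right)} = \frac{1}{2 R}$
$l{\left(w,-1 \right)} \left(- \frac{30}{-103} - 95\right) = \frac{1}{2 \left(-1\right)} \left(- \frac{30}{-103} - 95\right) = \frac{1}{2} \left(-1\right) \left(\left(-30\right) \left(- \frac{1}{103}\right) - 95\right) = - \frac{\frac{30}{103} - 95}{2} = \left(- \frac{1}{2}\right) \left(- \frac{9755}{103}\right) = \frac{9755}{206}$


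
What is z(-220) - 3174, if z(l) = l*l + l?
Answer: 45006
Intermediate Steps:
z(l) = l + l² (z(l) = l² + l = l + l²)
z(-220) - 3174 = -220*(1 - 220) - 3174 = -220*(-219) - 3174 = 48180 - 3174 = 45006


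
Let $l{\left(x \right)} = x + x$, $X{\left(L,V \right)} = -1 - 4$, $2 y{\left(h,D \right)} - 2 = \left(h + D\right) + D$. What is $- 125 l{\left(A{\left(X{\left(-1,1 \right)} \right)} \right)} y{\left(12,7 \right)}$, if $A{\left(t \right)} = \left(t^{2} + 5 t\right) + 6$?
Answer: $-21000$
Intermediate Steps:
$y{\left(h,D \right)} = 1 + D + \frac{h}{2}$ ($y{\left(h,D \right)} = 1 + \frac{\left(h + D\right) + D}{2} = 1 + \frac{\left(D + h\right) + D}{2} = 1 + \frac{h + 2 D}{2} = 1 + \left(D + \frac{h}{2}\right) = 1 + D + \frac{h}{2}$)
$X{\left(L,V \right)} = -5$ ($X{\left(L,V \right)} = -1 - 4 = -5$)
$A{\left(t \right)} = 6 + t^{2} + 5 t$
$l{\left(x \right)} = 2 x$
$- 125 l{\left(A{\left(X{\left(-1,1 \right)} \right)} \right)} y{\left(12,7 \right)} = - 125 \cdot 2 \left(6 + \left(-5\right)^{2} + 5 \left(-5\right)\right) \left(1 + 7 + \frac{1}{2} \cdot 12\right) = - 125 \cdot 2 \left(6 + 25 - 25\right) \left(1 + 7 + 6\right) = - 125 \cdot 2 \cdot 6 \cdot 14 = \left(-125\right) 12 \cdot 14 = \left(-1500\right) 14 = -21000$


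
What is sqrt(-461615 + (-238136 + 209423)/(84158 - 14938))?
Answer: I*sqrt(552946994019965)/34610 ≈ 679.42*I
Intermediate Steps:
sqrt(-461615 + (-238136 + 209423)/(84158 - 14938)) = sqrt(-461615 - 28713/69220) = sqrt(-31953019013/69220) = I*sqrt(552946994019965)/34610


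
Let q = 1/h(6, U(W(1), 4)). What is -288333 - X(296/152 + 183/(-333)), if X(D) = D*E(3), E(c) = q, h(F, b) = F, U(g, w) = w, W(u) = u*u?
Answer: -1824284365/6327 ≈ -2.8833e+5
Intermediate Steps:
W(u) = u²
q = ⅙ (q = 1/6 = ⅙ ≈ 0.16667)
E(c) = ⅙
X(D) = D/6 (X(D) = D*(⅙) = D/6)
-288333 - X(296/152 + 183/(-333)) = -288333 - (296/152 + 183/(-333))/6 = -288333 - (296*(1/152) + 183*(-1/333))/6 = -288333 - (37/19 - 61/111)/6 = -288333 - 2948/(6*2109) = -288333 - 1*1474/6327 = -288333 - 1474/6327 = -1824284365/6327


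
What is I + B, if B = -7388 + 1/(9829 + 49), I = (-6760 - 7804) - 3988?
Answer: -256235319/9878 ≈ -25940.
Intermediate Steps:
I = -18552 (I = -14564 - 3988 = -18552)
B = -72978663/9878 (B = -7388 + 1/9878 = -72978663/9878 ≈ -7388.0)
I + B = -18552 - 72978663/9878 = -256235319/9878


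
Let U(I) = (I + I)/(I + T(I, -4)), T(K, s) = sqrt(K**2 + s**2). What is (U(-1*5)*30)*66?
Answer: 19800/(5 - sqrt(41)) ≈ -14111.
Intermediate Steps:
U(I) = 2*I/(I + sqrt(16 + I**2)) (U(I) = (I + I)/(I + sqrt(I**2 + (-4)**2)) = (2*I)/(I + sqrt(I**2 + 16)) = (2*I)/(I + sqrt(16 + I**2)) = 2*I/(I + sqrt(16 + I**2)))
(U(-1*5)*30)*66 = ((2*(-1*5)/(-1*5 + sqrt(16 + (-1*5)**2)))*30)*66 = ((2*(-5)/(-5 + sqrt(16 + (-5)**2)))*30)*66 = ((2*(-5)/(-5 + sqrt(16 + 25)))*30)*66 = ((2*(-5)/(-5 + sqrt(41)))*30)*66 = (-10/(-5 + sqrt(41))*30)*66 = -300/(-5 + sqrt(41))*66 = -19800/(-5 + sqrt(41))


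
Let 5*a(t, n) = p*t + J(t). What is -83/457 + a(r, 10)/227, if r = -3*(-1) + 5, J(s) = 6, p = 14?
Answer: -40279/518695 ≈ -0.077654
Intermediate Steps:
r = 8 (r = 3 + 5 = 8)
a(t, n) = 6/5 + 14*t/5 (a(t, n) = (14*t + 6)/5 = (6 + 14*t)/5 = 6/5 + 14*t/5)
-83/457 + a(r, 10)/227 = -83/457 + (6/5 + (14/5)*8)/227 = -83*1/457 + (6/5 + 112/5)*(1/227) = -83/457 + (118/5)*(1/227) = -83/457 + 118/1135 = -40279/518695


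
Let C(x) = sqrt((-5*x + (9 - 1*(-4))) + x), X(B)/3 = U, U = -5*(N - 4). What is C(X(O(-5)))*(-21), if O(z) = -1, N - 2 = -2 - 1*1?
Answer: -21*I*sqrt(287) ≈ -355.76*I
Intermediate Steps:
N = -1 (N = 2 + (-2 - 1*1) = 2 + (-2 - 1) = 2 - 3 = -1)
U = 25 (U = -5*(-1 - 4) = -5*(-5) = 25)
X(B) = 75 (X(B) = 3*25 = 75)
C(x) = sqrt(13 - 4*x) (C(x) = sqrt((-5*x + (9 + 4)) + x) = sqrt((-5*x + 13) + x) = sqrt((13 - 5*x) + x) = sqrt(13 - 4*x))
C(X(O(-5)))*(-21) = sqrt(13 - 4*75)*(-21) = sqrt(13 - 300)*(-21) = sqrt(-287)*(-21) = (I*sqrt(287))*(-21) = -21*I*sqrt(287)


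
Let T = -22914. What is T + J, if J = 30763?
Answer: 7849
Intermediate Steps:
T + J = -22914 + 30763 = 7849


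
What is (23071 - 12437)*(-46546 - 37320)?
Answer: -891831044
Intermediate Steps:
(23071 - 12437)*(-46546 - 37320) = 10634*(-83866) = -891831044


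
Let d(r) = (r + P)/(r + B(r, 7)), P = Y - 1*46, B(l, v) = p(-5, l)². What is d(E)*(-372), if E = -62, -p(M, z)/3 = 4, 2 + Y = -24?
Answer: 24924/41 ≈ 607.90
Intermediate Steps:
Y = -26 (Y = -2 - 24 = -26)
p(M, z) = -12 (p(M, z) = -3*4 = -12)
B(l, v) = 144 (B(l, v) = (-12)² = 144)
P = -72 (P = -26 - 1*46 = -26 - 46 = -72)
d(r) = (-72 + r)/(144 + r) (d(r) = (r - 72)/(r + 144) = (-72 + r)/(144 + r))
d(E)*(-372) = ((-72 - 62)/(144 - 62))*(-372) = (-134/82)*(-372) = ((1/82)*(-134))*(-372) = -67/41*(-372) = 24924/41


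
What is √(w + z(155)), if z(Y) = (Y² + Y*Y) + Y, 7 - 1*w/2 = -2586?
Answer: 37*√39 ≈ 231.06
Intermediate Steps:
w = 5186 (w = 14 - 2*(-2586) = 14 + 5172 = 5186)
z(Y) = Y + 2*Y² (z(Y) = (Y² + Y²) + Y = 2*Y² + Y = Y + 2*Y²)
√(w + z(155)) = √(5186 + 155*(1 + 2*155)) = √(5186 + 155*(1 + 310)) = √(5186 + 155*311) = √(5186 + 48205) = √53391 = 37*√39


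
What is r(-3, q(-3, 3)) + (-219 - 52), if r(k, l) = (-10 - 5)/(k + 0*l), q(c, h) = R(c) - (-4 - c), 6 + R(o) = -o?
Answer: -266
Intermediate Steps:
R(o) = -6 - o
q(c, h) = -2 (q(c, h) = (-6 - c) - (-4 - c) = (-6 - c) + (4 + c) = -2)
r(k, l) = -15/k (r(k, l) = -15/(k + 0) = -15/k)
r(-3, q(-3, 3)) + (-219 - 52) = -15/(-3) + (-219 - 52) = -15*(-1/3) - 271 = 5 - 271 = -266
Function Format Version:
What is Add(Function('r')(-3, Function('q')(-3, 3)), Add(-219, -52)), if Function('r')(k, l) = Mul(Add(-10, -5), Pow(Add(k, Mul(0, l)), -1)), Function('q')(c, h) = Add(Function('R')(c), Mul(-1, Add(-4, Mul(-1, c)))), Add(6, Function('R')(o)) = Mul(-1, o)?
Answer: -266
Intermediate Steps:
Function('R')(o) = Add(-6, Mul(-1, o))
Function('q')(c, h) = -2 (Function('q')(c, h) = Add(Add(-6, Mul(-1, c)), Mul(-1, Add(-4, Mul(-1, c)))) = Add(Add(-6, Mul(-1, c)), Add(4, c)) = -2)
Function('r')(k, l) = Mul(-15, Pow(k, -1)) (Function('r')(k, l) = Mul(-15, Pow(Add(k, 0), -1)) = Mul(-15, Pow(k, -1)))
Add(Function('r')(-3, Function('q')(-3, 3)), Add(-219, -52)) = Add(Mul(-15, Pow(-3, -1)), Add(-219, -52)) = Add(Mul(-15, Rational(-1, 3)), -271) = Add(5, -271) = -266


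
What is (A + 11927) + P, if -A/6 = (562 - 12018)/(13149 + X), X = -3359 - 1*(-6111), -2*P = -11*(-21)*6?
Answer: 178700570/15901 ≈ 11238.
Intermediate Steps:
P = -693 (P = -(-11*(-21))*6/2 = -231*6/2 = -½*1386 = -693)
X = 2752 (X = -3359 + 6111 = 2752)
A = 68736/15901 (A = -6*(562 - 12018)/(13149 + 2752) = -(-68736)/15901 = -6*(-11456/15901) = 68736/15901 ≈ 4.3227)
(A + 11927) + P = (68736/15901 + 11927) - 693 = 189719963/15901 - 693 = 178700570/15901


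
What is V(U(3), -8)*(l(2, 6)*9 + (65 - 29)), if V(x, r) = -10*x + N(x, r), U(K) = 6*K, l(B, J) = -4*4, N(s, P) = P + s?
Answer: 18360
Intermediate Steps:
l(B, J) = -16
V(x, r) = r - 9*x (V(x, r) = -10*x + (r + x) = r - 9*x)
V(U(3), -8)*(l(2, 6)*9 + (65 - 29)) = (-8 - 54*3)*(-16*9 + (65 - 29)) = (-8 - 9*18)*(-144 + 36) = (-8 - 162)*(-108) = -170*(-108) = 18360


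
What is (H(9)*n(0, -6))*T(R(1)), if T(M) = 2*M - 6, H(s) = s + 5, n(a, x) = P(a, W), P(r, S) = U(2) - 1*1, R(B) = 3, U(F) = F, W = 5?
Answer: 0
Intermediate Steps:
P(r, S) = 1 (P(r, S) = 2 - 1*1 = 2 - 1 = 1)
n(a, x) = 1
H(s) = 5 + s
T(M) = -6 + 2*M
(H(9)*n(0, -6))*T(R(1)) = ((5 + 9)*1)*(-6 + 2*3) = (14*1)*(-6 + 6) = 14*0 = 0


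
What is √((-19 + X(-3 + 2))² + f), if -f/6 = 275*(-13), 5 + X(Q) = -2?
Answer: √22126 ≈ 148.75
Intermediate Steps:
X(Q) = -7 (X(Q) = -5 - 2 = -7)
f = 21450 (f = -1650*(-13) = -6*(-3575) = 21450)
√((-19 + X(-3 + 2))² + f) = √((-19 - 7)² + 21450) = √((-26)² + 21450) = √(676 + 21450) = √22126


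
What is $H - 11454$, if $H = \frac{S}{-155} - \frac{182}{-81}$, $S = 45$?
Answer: $- \frac{28756081}{2511} \approx -11452.0$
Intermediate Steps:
$H = \frac{4913}{2511}$ ($H = \frac{45}{-155} - \frac{182}{-81} = 45 \left(- \frac{1}{155}\right) - - \frac{182}{81} = - \frac{9}{31} + \frac{182}{81} = \frac{4913}{2511} \approx 1.9566$)
$H - 11454 = \frac{4913}{2511} - 11454 = - \frac{28756081}{2511}$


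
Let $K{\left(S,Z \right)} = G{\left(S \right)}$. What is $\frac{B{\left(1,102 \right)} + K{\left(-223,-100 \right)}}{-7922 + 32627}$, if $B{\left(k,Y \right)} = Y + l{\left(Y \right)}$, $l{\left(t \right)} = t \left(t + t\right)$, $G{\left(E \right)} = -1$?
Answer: $\frac{20909}{24705} \approx 0.84635$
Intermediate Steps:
$l{\left(t \right)} = 2 t^{2}$ ($l{\left(t \right)} = t 2 t = 2 t^{2}$)
$B{\left(k,Y \right)} = Y + 2 Y^{2}$
$K{\left(S,Z \right)} = -1$
$\frac{B{\left(1,102 \right)} + K{\left(-223,-100 \right)}}{-7922 + 32627} = \frac{102 \left(1 + 2 \cdot 102\right) - 1}{-7922 + 32627} = \frac{102 \left(1 + 204\right) - 1}{24705} = \left(102 \cdot 205 - 1\right) \frac{1}{24705} = \left(20910 - 1\right) \frac{1}{24705} = 20909 \cdot \frac{1}{24705} = \frac{20909}{24705}$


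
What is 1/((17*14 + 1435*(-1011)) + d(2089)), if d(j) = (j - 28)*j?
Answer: 1/2854882 ≈ 3.5028e-7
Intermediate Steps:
d(j) = j*(-28 + j) (d(j) = (-28 + j)*j = j*(-28 + j))
1/((17*14 + 1435*(-1011)) + d(2089)) = 1/((17*14 + 1435*(-1011)) + 2089*(-28 + 2089)) = 1/((238 - 1450785) + 2089*2061) = 1/(-1450547 + 4305429) = 1/2854882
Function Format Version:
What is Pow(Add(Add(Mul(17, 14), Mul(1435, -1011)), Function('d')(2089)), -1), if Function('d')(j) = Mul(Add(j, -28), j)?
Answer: Rational(1, 2854882) ≈ 3.5028e-7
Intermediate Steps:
Function('d')(j) = Mul(j, Add(-28, j)) (Function('d')(j) = Mul(Add(-28, j), j) = Mul(j, Add(-28, j)))
Pow(Add(Add(Mul(17, 14), Mul(1435, -1011)), Function('d')(2089)), -1) = Pow(Add(Add(Mul(17, 14), Mul(1435, -1011)), Mul(2089, Add(-28, 2089))), -1) = Pow(Add(Add(238, -1450785), Mul(2089, 2061)), -1) = Pow(Add(-1450547, 4305429), -1) = Pow(2854882, -1) = Rational(1, 2854882)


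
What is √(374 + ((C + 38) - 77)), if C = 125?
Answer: 2*√115 ≈ 21.448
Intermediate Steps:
√(374 + ((C + 38) - 77)) = √(374 + ((125 + 38) - 77)) = √(374 + (163 - 77)) = √(374 + 86) = √460 = 2*√115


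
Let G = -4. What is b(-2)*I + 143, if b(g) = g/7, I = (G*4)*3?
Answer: 1097/7 ≈ 156.71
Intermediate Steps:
I = -48 (I = -4*4*3 = -16*3 = -48)
b(g) = g/7 (b(g) = g*(⅐) = g/7)
b(-2)*I + 143 = ((⅐)*(-2))*(-48) + 143 = -2/7*(-48) + 143 = 96/7 + 143 = 1097/7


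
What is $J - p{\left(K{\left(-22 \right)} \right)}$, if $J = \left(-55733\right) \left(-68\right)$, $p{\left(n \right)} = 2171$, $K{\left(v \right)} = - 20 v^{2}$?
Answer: $3787673$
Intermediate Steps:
$J = 3789844$
$J - p{\left(K{\left(-22 \right)} \right)} = 3789844 - 2171 = 3787673$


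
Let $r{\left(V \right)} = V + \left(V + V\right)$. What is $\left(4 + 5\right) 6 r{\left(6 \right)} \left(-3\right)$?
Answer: $-2916$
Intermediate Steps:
$r{\left(V \right)} = 3 V$ ($r{\left(V \right)} = V + 2 V = 3 V$)
$\left(4 + 5\right) 6 r{\left(6 \right)} \left(-3\right) = \left(4 + 5\right) 6 \cdot 3 \cdot 6 \left(-3\right) = 9 \cdot 6 \cdot 18 \left(-3\right) = 54 \cdot 18 \left(-3\right) = 972 \left(-3\right) = -2916$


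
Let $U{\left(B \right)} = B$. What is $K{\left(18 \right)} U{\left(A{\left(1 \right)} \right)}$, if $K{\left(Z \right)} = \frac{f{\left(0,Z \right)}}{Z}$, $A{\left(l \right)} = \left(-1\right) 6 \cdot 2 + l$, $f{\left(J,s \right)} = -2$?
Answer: $\frac{11}{9} \approx 1.2222$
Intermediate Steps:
$A{\left(l \right)} = -12 + l$ ($A{\left(l \right)} = \left(-6\right) 2 + l = -12 + l$)
$K{\left(Z \right)} = - \frac{2}{Z}$
$K{\left(18 \right)} U{\left(A{\left(1 \right)} \right)} = - \frac{2}{18} \left(-12 + 1\right) = \left(-2\right) \frac{1}{18} \left(-11\right) = \left(- \frac{1}{9}\right) \left(-11\right) = \frac{11}{9}$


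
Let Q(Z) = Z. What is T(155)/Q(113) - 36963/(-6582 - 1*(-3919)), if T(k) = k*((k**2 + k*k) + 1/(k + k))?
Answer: 39675072801/601838 ≈ 65923.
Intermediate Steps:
T(k) = k*(1/(2*k) + 2*k**2) (T(k) = k*((k**2 + k**2) + 1/(2*k)) = k*(2*k**2 + 1/(2*k)) = k*(1/(2*k) + 2*k**2))
T(155)/Q(113) - 36963/(-6582 - 1*(-3919)) = (1/2 + 2*155**3)/113 - 36963/(-6582 - 1*(-3919)) = (1/2 + 2*3723875)*(1/113) - 36963/(-6582 + 3919) = (1/2 + 7447750)*(1/113) - 36963/(-2663) = (14895501/2)*(1/113) - 36963*(-1/2663) = 14895501/226 + 36963/2663 = 39675072801/601838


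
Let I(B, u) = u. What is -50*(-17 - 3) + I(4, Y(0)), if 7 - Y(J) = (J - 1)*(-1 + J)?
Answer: 1006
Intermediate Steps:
Y(J) = 7 - (-1 + J)² (Y(J) = 7 - (J - 1)*(-1 + J) = 7 - (-1 + J)*(-1 + J) = 7 - (-1 + J)²)
-50*(-17 - 3) + I(4, Y(0)) = -50*(-17 - 3) + (7 - (-1 + 0)²) = -50*(-20) + (7 - 1*(-1)²) = 1000 + (7 - 1*1) = 1000 + (7 - 1) = 1000 + 6 = 1006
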